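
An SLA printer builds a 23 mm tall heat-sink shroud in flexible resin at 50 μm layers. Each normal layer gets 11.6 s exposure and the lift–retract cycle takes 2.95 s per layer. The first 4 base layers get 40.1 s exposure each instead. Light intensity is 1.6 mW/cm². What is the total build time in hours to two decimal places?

1.89 hours

Layers = ⌈23/0.05⌉ = 460.
Burn-in layers: 4 × (40.1 + 2.95) → 172.2 s.
Remaining layers = 456 × (11.6 + 2.95), so 6634.8 s.
Total = 172.2 + 6634.8 = 6807 s = 1.89 hours.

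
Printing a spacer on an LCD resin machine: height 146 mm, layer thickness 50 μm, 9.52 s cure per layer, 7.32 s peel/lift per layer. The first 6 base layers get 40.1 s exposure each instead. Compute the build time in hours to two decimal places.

Layers = ⌈146/0.05⌉ = 2920.
Bottom layers = 6 × (40.1 + 7.32), so 284.52 s.
Normal layers = 2914 × (9.52 + 7.32), so 49071.76 s.
Sum: 284.52 + 49071.76 = 49356.28 s → 13.71 hours.

13.71 hours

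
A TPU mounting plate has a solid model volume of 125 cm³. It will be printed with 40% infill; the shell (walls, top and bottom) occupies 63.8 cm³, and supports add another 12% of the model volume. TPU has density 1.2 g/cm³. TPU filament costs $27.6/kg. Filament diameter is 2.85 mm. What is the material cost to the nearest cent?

$3.42

Volume inside the shell: 125 − 63.8 → 61.2 cm³.
Deposited infill: 0.40 × 61.2 → 24.48 cm³.
Support = 0.12 × 125 = 15 cm³.
Total printed volume = 63.8 + 24.48 + 15, so 103.28 cm³.
Mass = 103.28 × 1.2, so 123.936 g.
Cost = 123.936 g / 1000 × $27.6/kg = $3.42.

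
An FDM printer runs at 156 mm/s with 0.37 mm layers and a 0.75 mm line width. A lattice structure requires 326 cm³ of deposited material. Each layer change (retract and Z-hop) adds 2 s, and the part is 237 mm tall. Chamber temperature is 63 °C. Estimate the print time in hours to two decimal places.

2.45 hours

Line area: 0.37 × 0.75 → 0.2775 mm².
Path length: 326000 mm³ / 0.2775 mm² → 1174774.8 mm.
Time extruding: 1174774.8 / 156 → 7530.6 s.
Number of layers: 237 / 0.37 → 641 (rounded up).
Non-print overhead: 641 × 2 → 1282 s.
Altogether 7530.6 + 1282 = 8812.6 s, i.e. 2.45 hours.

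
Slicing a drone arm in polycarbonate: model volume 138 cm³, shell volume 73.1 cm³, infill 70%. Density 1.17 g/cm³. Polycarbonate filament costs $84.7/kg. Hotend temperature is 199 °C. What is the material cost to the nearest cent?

Interior volume = 138 − 73.1, so 64.9 cm³.
Infill deposited: 0.70 × 64.9 → 45.43 cm³.
Deposited volume = 73.1 + 45.43, so 118.53 cm³.
Mass = 118.53 × 1.17, so 138.6801 g.
At $84.7/kg: 138.6801/1000 × 84.7 = $11.75.

$11.75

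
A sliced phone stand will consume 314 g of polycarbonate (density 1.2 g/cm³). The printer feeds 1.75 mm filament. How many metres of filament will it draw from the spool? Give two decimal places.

108.79 m

Extruded volume: 314/1.2 = 261.6667 cm³ (261666.7 mm³).
A = π r² = π × 0.875² = 2.4053 mm².
Length = 261666.7 / 2.4053 = 108787.55 mm = 108.79 m.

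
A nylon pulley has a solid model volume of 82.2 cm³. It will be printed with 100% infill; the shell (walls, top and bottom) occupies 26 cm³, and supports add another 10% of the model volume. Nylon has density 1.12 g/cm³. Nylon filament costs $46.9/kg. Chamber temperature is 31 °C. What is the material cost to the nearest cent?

Infill region = 82.2 − 26 = 56.2 cm³.
Infill deposited = 1.00 × 56.2 = 56.2 cm³.
Support = 0.10 × 82.2, so 8.22 cm³.
Total extruded: 26 + 56.2 + 8.22 → 90.42 cm³.
Mass = 90.42 × 1.12, so 101.2704 g.
At $46.9/kg: 101.2704/1000 × 46.9 = $4.75.

$4.75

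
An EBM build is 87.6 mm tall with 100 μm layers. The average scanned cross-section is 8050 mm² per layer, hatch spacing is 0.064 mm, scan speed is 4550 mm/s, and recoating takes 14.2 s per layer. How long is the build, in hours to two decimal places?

Layer count = ceil(87.6 / 0.1) = 876.
Hatch length per layer = 8050 / 0.064, so 125781.3 mm.
Per-layer scan time: 125781.3 / 4550 → 27.6442 s.
Time per layer: 27.6442 + 14.2 → 41.8442 s.
Build time = 876 × 41.8442 = 36655.5192 s = 10.18 hours.

10.18 hours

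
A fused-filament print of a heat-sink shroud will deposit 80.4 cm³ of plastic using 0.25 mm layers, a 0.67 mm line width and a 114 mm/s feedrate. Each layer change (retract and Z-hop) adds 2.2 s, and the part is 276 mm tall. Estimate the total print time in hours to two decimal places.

Bead cross-section = 0.25 × 0.67, so 0.1675 mm².
Total extruded path = 80400/0.1675 = 480000 mm.
Extrusion time: 480000 / 114 → 4210.5 s.
Number of layers: 276 / 0.25 → 1104 (rounded up).
Z-hop total = 1104 × 2.2 = 2428.8 s.
Total = 4210.5 + 2428.8 = 6639.3 s = 1.84 hours.

1.84 hours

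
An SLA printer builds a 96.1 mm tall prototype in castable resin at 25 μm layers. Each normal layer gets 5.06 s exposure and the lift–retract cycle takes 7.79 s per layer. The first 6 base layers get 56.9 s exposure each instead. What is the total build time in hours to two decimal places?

Layers = ⌈96.1/0.025⌉ = 3844.
Base layers = 6 × (56.9 + 7.79) = 388.14 s.
Normal layers: 3838 × (5.06 + 7.79) → 49318.3 s.
Total = 388.14 + 49318.3 = 49706.44 s = 13.81 hours.

13.81 hours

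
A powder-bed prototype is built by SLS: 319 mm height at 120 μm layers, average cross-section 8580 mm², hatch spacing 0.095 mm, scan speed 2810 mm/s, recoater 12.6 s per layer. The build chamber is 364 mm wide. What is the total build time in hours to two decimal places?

Layers = ⌈319/0.12⌉ = 2659.
Hatch length per layer = 8580 / 0.095, so 90315.8 mm.
Scan time per layer = 90315.8 / 2810, so 32.1409 s.
Time per layer = 32.1409 + 12.6 = 44.7409 s.
2659 layers × 44.7409 s/layer = 118966.0531 s, i.e. 33.05 hours.

33.05 hours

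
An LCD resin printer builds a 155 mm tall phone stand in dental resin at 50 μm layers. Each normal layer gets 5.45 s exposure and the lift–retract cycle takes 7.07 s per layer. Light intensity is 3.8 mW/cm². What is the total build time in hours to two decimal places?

Layers = ⌈155/0.05⌉ = 3100.
Cycle time = 5.45 + 7.07, so 12.52 s.
Build time: 3100 × 12.52 s = 38812 s, i.e. 10.78 hours.

10.78 hours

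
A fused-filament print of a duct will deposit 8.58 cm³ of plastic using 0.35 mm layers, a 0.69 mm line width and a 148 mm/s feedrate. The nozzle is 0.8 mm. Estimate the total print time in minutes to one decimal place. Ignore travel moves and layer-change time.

4.0 minutes

Extrusion cross-section = 0.35 × 0.69 = 0.2415 mm².
Total extruded path = 8580/0.2415 = 35528 mm.
Print-move time = 35528 / 148 = 240.1 s.
Converting: 240.1 s = 4.0 minutes.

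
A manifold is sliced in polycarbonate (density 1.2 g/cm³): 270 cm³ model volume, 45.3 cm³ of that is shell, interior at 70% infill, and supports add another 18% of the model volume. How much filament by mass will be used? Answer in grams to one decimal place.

Interior volume = 270 − 45.3 = 224.7 cm³.
Infill volume: 0.70 × 224.7 → 157.29 cm³.
Support = 0.18 × 270, so 48.6 cm³.
Total printed volume = 45.3 + 157.29 + 48.6 = 251.19 cm³.
Mass = 251.19 × 1.2 = 301.428 g.

301.4 g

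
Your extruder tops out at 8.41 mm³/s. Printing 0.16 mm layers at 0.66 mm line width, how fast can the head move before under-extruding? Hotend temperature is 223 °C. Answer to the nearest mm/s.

80 mm/s

A = 0.16 × 0.66 = 0.1056 mm².
v_max = Q/A = 8.41/0.1056 = 79.64 mm/s → 80 mm/s.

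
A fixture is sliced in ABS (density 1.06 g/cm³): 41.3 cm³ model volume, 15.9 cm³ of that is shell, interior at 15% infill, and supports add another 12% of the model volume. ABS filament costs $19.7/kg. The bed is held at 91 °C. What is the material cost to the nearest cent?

Infill region = 41.3 − 15.9, so 25.4 cm³.
Deposited infill: 0.15 × 25.4 → 3.81 cm³.
Support = 0.12 × 41.3, so 4.956 cm³.
Total printed volume = 15.9 + 3.81 + 4.956 = 24.666 cm³.
Mass: 24.666 × 1.06 → 26.14596 g.
Cost = 26.14596 g / 1000 × $19.7/kg = $0.52.

$0.52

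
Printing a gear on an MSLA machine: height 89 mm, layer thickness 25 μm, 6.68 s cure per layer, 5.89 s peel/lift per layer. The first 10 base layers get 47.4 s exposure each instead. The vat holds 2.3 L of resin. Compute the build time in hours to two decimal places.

12.54 hours

Layer count = ceil(89 / 0.025) = 3560.
Bottom layers: 10 × (47.4 + 5.89) → 532.9 s.
Normal layers: 3550 × (6.68 + 5.89) → 44623.5 s.
Sum: 532.9 + 44623.5 = 45156.4 s → 12.54 hours.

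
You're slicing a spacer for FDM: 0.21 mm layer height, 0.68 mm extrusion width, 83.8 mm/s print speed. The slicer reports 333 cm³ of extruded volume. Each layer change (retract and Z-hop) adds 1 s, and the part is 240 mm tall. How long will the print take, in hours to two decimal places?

8.05 hours

Extrusion cross-section = 0.21 × 0.68, so 0.1428 mm².
Path length: 333000 mm³ / 0.1428 mm² → 2331932.8 mm.
Print-move time = 2331932.8 / 83.8 = 27827.4 s.
Layer count = ceil(240 / 0.21) = 1143.
Z-hop total: 1143 × 1 → 1143 s.
Altogether 27827.4 + 1143 = 28970.4 s, i.e. 8.05 hours.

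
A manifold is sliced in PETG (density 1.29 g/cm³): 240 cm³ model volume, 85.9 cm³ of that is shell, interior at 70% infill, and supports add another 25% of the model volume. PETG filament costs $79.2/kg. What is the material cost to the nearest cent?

$25.93

Interior volume = 240 − 85.9 = 154.1 cm³.
Infill volume = 0.70 × 154.1, so 107.87 cm³.
Support = 0.25 × 240 = 60 cm³.
Deposited volume = 85.9 + 107.87 + 60 = 253.77 cm³.
Mass = 253.77 × 1.29 = 327.3633 g.
At $79.2/kg: 327.3633/1000 × 79.2 = $25.93.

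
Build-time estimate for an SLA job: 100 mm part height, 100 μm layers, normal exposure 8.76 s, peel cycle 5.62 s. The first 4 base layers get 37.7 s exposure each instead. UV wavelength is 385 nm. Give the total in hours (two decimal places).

Layers = ⌈100/0.1⌉ = 1000.
Base layers: 4 × (37.7 + 5.62) → 173.28 s.
Normal layers = 996 × (8.76 + 5.62) = 14322.48 s.
Sum: 173.28 + 14322.48 = 14495.76 s → 4.03 hours.

4.03 hours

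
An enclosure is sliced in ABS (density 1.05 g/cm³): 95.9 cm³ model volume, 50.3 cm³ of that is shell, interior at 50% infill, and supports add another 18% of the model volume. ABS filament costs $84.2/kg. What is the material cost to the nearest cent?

Infill region: 95.9 − 50.3 → 45.6 cm³.
Infill volume = 0.50 × 45.6 = 22.8 cm³.
Support: 0.18 × 95.9 → 17.262 cm³.
Deposited volume = 50.3 + 22.8 + 17.262, so 90.362 cm³.
Mass: 90.362 × 1.05 → 94.8801 g.
At $84.2/kg: 94.8801/1000 × 84.2 = $7.99.

$7.99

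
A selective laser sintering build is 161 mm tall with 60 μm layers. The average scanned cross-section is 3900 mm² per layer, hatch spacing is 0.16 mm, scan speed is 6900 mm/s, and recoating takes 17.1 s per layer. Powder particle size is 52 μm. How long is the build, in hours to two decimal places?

Layer count = ceil(161 / 0.06) = 2684.
Per-layer scan distance = 3900 / 0.16, so 24375 mm.
Laser time per layer = 24375 / 6900 = 3.5326 s.
Per-layer time = 3.5326 + 17.1, so 20.6326 s.
2684 layers × 20.6326 s/layer = 55377.8984 s, i.e. 15.38 hours.

15.38 hours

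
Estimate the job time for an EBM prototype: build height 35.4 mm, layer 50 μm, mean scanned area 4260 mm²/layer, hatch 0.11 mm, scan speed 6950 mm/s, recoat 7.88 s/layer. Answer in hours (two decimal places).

Number of layers: 35.4 / 0.05 → 708 (rounded up).
Per-layer scan distance: 4260 / 0.11 → 38727.3 mm.
Scan time per layer = 38727.3 / 6950 = 5.5723 s.
Layer cycle: 5.5723 + 7.88 → 13.4523 s.
Build time = 708 × 13.4523 = 9524.2284 s = 2.65 hours.

2.65 hours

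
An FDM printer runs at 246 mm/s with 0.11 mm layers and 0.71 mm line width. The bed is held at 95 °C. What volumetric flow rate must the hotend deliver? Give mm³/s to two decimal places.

Extrusion cross-section = 0.11 × 0.71, so 0.0781 mm².
Q = v·A = 246 × 0.0781 = 19.21 mm³/s.

19.21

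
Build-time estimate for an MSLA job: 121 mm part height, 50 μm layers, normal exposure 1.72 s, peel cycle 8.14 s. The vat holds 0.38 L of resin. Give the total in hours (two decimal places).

6.63 hours

Layers = ⌈121/0.05⌉ = 2420.
Per-layer time: 1.72 + 8.14 → 9.86 s.
Build time: 2420 × 9.86 s = 23861.2 s, i.e. 6.63 hours.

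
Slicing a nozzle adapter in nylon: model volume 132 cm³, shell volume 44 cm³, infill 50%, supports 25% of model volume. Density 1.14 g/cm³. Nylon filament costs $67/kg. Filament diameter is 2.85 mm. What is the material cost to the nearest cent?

Infill region: 132 − 44 → 88 cm³.
Deposited infill = 0.50 × 88 = 44 cm³.
Support: 0.25 × 132 → 33 cm³.
Total printed volume: 44 + 44 + 33 → 121 cm³.
Mass = 121 × 1.14 = 137.94 g.
At $67/kg: 137.94/1000 × 67 = $9.24.

$9.24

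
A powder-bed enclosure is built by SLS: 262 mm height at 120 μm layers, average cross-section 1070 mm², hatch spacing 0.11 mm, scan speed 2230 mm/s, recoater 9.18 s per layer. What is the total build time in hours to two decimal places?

8.22 hours

Layer count = ceil(262 / 0.12) = 2184.
Scan path per layer = 1070 / 0.11 = 9727.3 mm.
Per-layer scan time: 9727.3 / 2230 → 4.362 s.
Time per layer: 4.362 + 9.18 → 13.542 s.
2184 layers × 13.542 s/layer = 29575.728 s, i.e. 8.22 hours.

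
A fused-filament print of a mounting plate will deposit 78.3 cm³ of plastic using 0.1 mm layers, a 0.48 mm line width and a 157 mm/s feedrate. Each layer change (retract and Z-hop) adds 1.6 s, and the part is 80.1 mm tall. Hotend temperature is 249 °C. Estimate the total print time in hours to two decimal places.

Bead cross-section = 0.1 × 0.48, so 0.048 mm².
Total extruded path = 78300/0.048 = 1631250 mm.
Extrusion time = 1631250 / 157 = 10390.1 s.
Number of layers: 80.1 / 0.1 → 801 (rounded up).
Layer-change overhead: 801 × 1.6 → 1281.6 s.
Total = 10390.1 + 1281.6 = 11671.7 s = 3.24 hours.

3.24 hours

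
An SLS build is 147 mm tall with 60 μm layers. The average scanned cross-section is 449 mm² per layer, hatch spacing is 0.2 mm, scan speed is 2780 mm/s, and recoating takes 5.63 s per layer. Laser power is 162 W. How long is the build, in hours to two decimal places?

4.38 hours

Layer count = ceil(147 / 0.06) = 2450.
Per-layer scan distance: 449 / 0.2 → 2245 mm.
Scan time per layer = 2245 / 2780 = 0.8076 s.
Per-layer time = 0.8076 + 5.63, so 6.4376 s.
2450 layers × 6.4376 s/layer = 15772.12 s, i.e. 4.38 hours.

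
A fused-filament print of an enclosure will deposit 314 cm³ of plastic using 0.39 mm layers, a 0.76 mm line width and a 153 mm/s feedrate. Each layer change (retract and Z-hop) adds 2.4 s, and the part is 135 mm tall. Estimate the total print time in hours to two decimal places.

2.15 hours

Bead cross-section: 0.39 × 0.76 → 0.2964 mm².
Total extruded path = 314000/0.2964 = 1059379.2 mm.
Extrusion time = 1059379.2 / 153, so 6924 s.
Layer count = ceil(135 / 0.39) = 347.
Z-hop total = 347 × 2.4, so 832.8 s.
Altogether 6924 + 832.8 = 7756.8 s, i.e. 2.15 hours.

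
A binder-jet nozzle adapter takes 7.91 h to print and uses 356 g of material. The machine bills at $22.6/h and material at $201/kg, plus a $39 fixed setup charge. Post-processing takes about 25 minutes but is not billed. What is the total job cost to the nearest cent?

Time charge = 22.6 × 7.91, so $178.766.
Material cost = 201 × 356/1000, so $71.556.
Total = 178.766 + 71.556 + 39 = 289.322 ≈ $289.32.

$289.32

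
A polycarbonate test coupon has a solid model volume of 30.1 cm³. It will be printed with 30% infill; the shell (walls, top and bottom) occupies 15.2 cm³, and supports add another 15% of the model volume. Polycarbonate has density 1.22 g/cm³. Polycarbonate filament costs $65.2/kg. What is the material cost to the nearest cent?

Volume inside the shell = 30.1 − 15.2, so 14.9 cm³.
Deposited infill: 0.30 × 14.9 → 4.47 cm³.
Support = 0.15 × 30.1 = 4.515 cm³.
Total printed volume = 15.2 + 4.47 + 4.515, so 24.185 cm³.
Mass = 24.185 × 1.22, so 29.5057 g.
At $65.2/kg: 29.5057/1000 × 65.2 = $1.92.

$1.92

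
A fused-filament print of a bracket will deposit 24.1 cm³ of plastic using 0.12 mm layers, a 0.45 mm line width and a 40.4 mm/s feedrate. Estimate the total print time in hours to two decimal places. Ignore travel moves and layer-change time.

3.07 hours

Extrusion cross-section = 0.12 × 0.45 = 0.054 mm².
Path length: 24100 mm³ / 0.054 mm² → 446296.3 mm.
Extrusion time = 446296.3 / 40.4 = 11046.9 s.
Converting: 11046.9 s = 3.07 hours.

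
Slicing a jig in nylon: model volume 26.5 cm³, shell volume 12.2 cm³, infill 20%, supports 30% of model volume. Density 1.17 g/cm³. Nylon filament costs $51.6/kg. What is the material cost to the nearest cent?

Interior volume = 26.5 − 12.2 = 14.3 cm³.
Deposited infill: 0.20 × 14.3 → 2.86 cm³.
Support = 0.30 × 26.5, so 7.95 cm³.
Deposited volume: 12.2 + 2.86 + 7.95 → 23.01 cm³.
Mass: 23.01 × 1.17 → 26.9217 g.
At $51.6/kg: 26.9217/1000 × 51.6 = $1.39.

$1.39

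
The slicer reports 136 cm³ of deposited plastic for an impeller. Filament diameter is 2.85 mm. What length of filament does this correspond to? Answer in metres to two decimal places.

Cross-section of 2.85 mm filament: π·(2.85/2)² = 6.3794 mm².
Length = 136 cm³ / 6.3794 mm² = 136000 / 6.3794 = 21318.62 mm = 21.32 m.

21.32 m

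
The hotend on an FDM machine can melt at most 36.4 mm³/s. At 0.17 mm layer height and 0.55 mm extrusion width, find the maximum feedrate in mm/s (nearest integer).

Extrusion cross-section = 0.17 × 0.55, so 0.0935 mm².
v_max = Q/A = 36.4/0.0935 = 389.30 mm/s → 389 mm/s.

389 mm/s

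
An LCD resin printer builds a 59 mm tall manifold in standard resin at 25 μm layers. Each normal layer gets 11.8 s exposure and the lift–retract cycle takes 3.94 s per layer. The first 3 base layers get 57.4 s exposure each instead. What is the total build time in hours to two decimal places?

Layers = ⌈59/0.025⌉ = 2360.
Burn-in layers: 3 × (57.4 + 3.94) → 184.02 s.
Normal layers: 2357 × (11.8 + 3.94) → 37099.18 s.
Sum: 184.02 + 37099.18 = 37283.2 s → 10.36 hours.

10.36 hours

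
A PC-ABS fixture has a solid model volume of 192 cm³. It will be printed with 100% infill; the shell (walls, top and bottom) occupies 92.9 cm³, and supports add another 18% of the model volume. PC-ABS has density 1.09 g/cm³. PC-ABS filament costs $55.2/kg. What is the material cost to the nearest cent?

Interior volume = 192 − 92.9 = 99.1 cm³.
Infill volume = 1.00 × 99.1 = 99.1 cm³.
Support = 0.18 × 192 = 34.56 cm³.
Total printed volume = 92.9 + 99.1 + 34.56 = 226.56 cm³.
Mass = 226.56 × 1.09 = 246.9504 g.
Cost = 246.9504 g / 1000 × $55.2/kg = $13.63.

$13.63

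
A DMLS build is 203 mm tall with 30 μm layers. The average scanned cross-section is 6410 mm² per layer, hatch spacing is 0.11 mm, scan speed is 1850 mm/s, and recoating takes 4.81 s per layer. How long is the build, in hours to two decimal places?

68.25 hours

Layers = ⌈203/0.03⌉ = 6767.
Hatch length per layer = 6410 / 0.11 = 58272.7 mm.
Laser time per layer: 58272.7 / 1850 → 31.4988 s.
Layer cycle: 31.4988 + 4.81 → 36.3088 s.
Total: 6767 × 36.3088 s = 245701.6496 s → 68.25 hours.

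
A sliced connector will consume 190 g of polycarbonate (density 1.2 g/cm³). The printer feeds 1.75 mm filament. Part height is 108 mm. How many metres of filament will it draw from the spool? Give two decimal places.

65.83 m

Volume = 190 g / 1.2 g·cm⁻³ = 158.3333 cm³ = 158333.3 mm³.
Cross-section of 1.75 mm filament: π·(1.75/2)² = 2.4053 mm².
Length = 158333.3 / 2.4053 = 65826.84 mm = 65.83 m.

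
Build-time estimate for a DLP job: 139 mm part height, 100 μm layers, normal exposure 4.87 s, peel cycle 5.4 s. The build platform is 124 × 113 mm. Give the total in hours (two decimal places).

3.97 hours

Number of layers: 139 / 0.1 → 1390 (rounded up).
Per-layer time = 4.87 + 5.4, so 10.27 s.
Build time: 1390 × 10.27 s = 14275.3 s, i.e. 3.97 hours.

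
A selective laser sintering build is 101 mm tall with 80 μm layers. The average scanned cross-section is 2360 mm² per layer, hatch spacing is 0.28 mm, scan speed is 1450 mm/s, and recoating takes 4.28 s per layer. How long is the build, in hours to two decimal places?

3.54 hours

Layers = ⌈101/0.08⌉ = 1263.
Hatch length per layer = 2360 / 0.28, so 8428.6 mm.
Laser time per layer = 8428.6 / 1450, so 5.8128 s.
Layer cycle = 5.8128 + 4.28, so 10.0928 s.
Build time = 1263 × 10.0928 = 12747.2064 s = 3.54 hours.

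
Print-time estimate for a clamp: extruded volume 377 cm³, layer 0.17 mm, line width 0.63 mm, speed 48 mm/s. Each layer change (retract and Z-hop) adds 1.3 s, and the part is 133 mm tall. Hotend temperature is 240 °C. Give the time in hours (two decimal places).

20.65 hours

Extrusion cross-section = 0.17 × 0.63 = 0.1071 mm².
Toolpath length = 377 cm³ / 0.1071 mm² = 377000 / 0.1071 = 3520074.7 mm.
Extrusion time: 3520074.7 / 48 → 73334.9 s.
Layer count = ceil(133 / 0.17) = 783.
Non-print overhead = 783 × 1.3 = 1017.9 s.
Total = 73334.9 + 1017.9 = 74352.8 s = 20.65 hours.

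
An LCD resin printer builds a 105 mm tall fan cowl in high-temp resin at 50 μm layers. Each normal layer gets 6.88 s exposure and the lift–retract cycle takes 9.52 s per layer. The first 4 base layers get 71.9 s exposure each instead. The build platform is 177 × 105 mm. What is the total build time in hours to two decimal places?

Layers = ⌈105/0.05⌉ = 2100.
Base layers: 4 × (71.9 + 9.52) → 325.68 s.
Remaining layers: 2096 × (6.88 + 9.52) → 34374.4 s.
Sum: 325.68 + 34374.4 = 34700.08 s → 9.64 hours.

9.64 hours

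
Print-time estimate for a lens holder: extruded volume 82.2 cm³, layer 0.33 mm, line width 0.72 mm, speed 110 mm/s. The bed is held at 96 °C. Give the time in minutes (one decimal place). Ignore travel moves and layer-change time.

Line area: 0.33 × 0.72 → 0.2376 mm².
Toolpath length = 82.2 cm³ / 0.2376 mm² = 82200 / 0.2376 = 345959.6 mm.
Print-move time: 345959.6 / 110 → 3145.1 s.
3145.1 s = 52.4 minutes.

52.4 minutes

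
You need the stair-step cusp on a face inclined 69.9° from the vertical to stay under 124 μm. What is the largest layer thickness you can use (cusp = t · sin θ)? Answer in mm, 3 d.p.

0.132 mm

Layer height = cusp / sin(69.9°) = 0.124 / 0.9391 = 0.132 mm.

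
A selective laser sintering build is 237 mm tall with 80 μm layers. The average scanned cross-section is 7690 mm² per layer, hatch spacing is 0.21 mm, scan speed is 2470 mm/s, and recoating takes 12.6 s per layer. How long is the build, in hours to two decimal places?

22.57 hours

Layers = ⌈237/0.08⌉ = 2963.
Per-layer scan distance: 7690 / 0.21 → 36619 mm.
Laser time per layer = 36619 / 2470 = 14.8255 s.
Per-layer time = 14.8255 + 12.6 = 27.4255 s.
2963 layers × 27.4255 s/layer = 81261.7565 s, i.e. 22.57 hours.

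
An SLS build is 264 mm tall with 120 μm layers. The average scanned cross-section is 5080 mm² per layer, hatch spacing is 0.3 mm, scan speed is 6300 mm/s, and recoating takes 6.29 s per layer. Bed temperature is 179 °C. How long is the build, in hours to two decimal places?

5.49 hours

Number of layers: 264 / 0.12 → 2200 (rounded up).
Scan path per layer: 5080 / 0.3 → 16933.3 mm.
Per-layer scan time = 16933.3 / 6300 = 2.6878 s.
Time per layer = 2.6878 + 6.29 = 8.9778 s.
2200 layers × 8.9778 s/layer = 19751.16 s, i.e. 5.49 hours.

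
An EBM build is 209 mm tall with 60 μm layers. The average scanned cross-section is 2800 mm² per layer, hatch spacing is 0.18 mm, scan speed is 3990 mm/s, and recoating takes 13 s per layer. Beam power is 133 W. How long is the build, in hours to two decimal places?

16.35 hours

Layer count = ceil(209 / 0.06) = 3484.
Hatch length per layer = 2800 / 0.18 = 15555.6 mm.
Scan time per layer: 15555.6 / 3990 → 3.8986 s.
Time per layer = 3.8986 + 13 = 16.8986 s.
Total: 3484 × 16.8986 s = 58874.7224 s → 16.35 hours.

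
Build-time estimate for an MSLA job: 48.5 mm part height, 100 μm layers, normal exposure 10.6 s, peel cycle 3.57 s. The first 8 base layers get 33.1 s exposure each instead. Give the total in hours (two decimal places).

1.96 hours

Number of layers: 48.5 / 0.1 → 485 (rounded up).
Base layers = 8 × (33.1 + 3.57) = 293.36 s.
Regular layers: 477 × (10.6 + 3.57) → 6759.09 s.
Sum: 293.36 + 6759.09 = 7052.45 s → 1.96 hours.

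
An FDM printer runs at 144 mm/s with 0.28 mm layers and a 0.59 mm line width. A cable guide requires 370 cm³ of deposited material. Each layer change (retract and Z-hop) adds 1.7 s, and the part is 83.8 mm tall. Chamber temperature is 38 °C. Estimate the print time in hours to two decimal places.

4.46 hours

Line area = 0.28 × 0.59, so 0.1652 mm².
Path length: 370000 mm³ / 0.1652 mm² → 2239709.4 mm.
Time extruding: 2239709.4 / 144 → 15553.5 s.
Number of layers: 83.8 / 0.28 → 300 (rounded up).
Non-print overhead: 300 × 1.7 → 510 s.
Altogether 15553.5 + 510 = 16063.5 s, i.e. 4.46 hours.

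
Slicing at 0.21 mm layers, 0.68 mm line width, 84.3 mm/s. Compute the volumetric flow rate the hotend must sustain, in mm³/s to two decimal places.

12.04

Bead cross-section = 0.21 × 0.68 = 0.1428 mm².
Volumetric flow = 84.3 × 0.1428 = 12.04 mm³/s.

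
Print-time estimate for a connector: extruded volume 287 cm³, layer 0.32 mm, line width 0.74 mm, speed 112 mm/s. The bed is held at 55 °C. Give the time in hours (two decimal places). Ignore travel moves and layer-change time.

3.01 hours

Extrusion cross-section = 0.32 × 0.74, so 0.2368 mm².
Path length: 287000 mm³ / 0.2368 mm² → 1211993.2 mm.
Time extruding: 1211993.2 / 112 → 10821.4 s.
10821.4 s = 3.01 hours.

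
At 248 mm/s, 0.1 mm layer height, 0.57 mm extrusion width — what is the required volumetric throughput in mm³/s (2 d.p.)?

A = 0.1 × 0.57, so 0.057 mm².
Q = v·A = 248 × 0.057 = 14.14 mm³/s.

14.14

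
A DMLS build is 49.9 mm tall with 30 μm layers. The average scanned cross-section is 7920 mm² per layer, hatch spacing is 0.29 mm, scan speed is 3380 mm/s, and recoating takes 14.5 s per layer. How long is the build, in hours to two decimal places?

10.44 hours

Number of layers: 49.9 / 0.03 → 1664 (rounded up).
Scan path per layer: 7920 / 0.29 → 27310.3 mm.
Per-layer scan time = 27310.3 / 3380, so 8.08 s.
Per-layer time = 8.08 + 14.5 = 22.58 s.
Build time = 1664 × 22.58 = 37573.12 s = 10.44 hours.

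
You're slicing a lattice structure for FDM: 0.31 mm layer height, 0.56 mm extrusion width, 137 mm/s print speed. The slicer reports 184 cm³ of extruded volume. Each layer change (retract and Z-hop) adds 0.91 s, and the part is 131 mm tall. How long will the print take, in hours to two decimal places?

2.26 hours

Line area = 0.31 × 0.56 = 0.1736 mm².
Total extruded path = 184000/0.1736 = 1059907.8 mm.
Extrusion time = 1059907.8 / 137 = 7736.6 s.
Number of layers: 131 / 0.31 → 423 (rounded up).
Layer-change overhead: 423 × 0.91 → 384.93 s.
Total = 7736.6 + 384.93 = 8121.53 s = 2.26 hours.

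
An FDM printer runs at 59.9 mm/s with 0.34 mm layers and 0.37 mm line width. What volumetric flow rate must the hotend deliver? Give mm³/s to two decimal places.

7.54

Bead cross-section: 0.34 × 0.37 → 0.1258 mm².
Q = v·A = 59.9 × 0.1258 = 7.54 mm³/s.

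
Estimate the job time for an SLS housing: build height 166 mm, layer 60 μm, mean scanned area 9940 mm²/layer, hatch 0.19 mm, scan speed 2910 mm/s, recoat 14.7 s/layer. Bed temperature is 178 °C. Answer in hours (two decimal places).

25.12 hours

Number of layers: 166 / 0.06 → 2767 (rounded up).
Scan path per layer: 9940 / 0.19 → 52315.8 mm.
Per-layer scan time = 52315.8 / 2910, so 17.9779 s.
Time per layer = 17.9779 + 14.7 = 32.6779 s.
Build time = 2767 × 32.6779 = 90419.7493 s = 25.12 hours.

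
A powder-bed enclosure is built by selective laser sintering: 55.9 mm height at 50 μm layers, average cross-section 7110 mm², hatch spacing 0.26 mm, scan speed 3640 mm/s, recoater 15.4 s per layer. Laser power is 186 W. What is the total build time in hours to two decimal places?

7.12 hours

Number of layers: 55.9 / 0.05 → 1118 (rounded up).
Hatch length per layer = 7110 / 0.26, so 27346.2 mm.
Per-layer scan time = 27346.2 / 3640 = 7.5127 s.
Per-layer time = 7.5127 + 15.4, so 22.9127 s.
Build time = 1118 × 22.9127 = 25616.3986 s = 7.12 hours.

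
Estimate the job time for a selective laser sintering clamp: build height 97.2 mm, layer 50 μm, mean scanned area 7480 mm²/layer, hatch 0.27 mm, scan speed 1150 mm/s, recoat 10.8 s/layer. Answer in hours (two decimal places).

18.84 hours

Layer count = ceil(97.2 / 0.05) = 1944.
Hatch length per layer = 7480 / 0.27, so 27703.7 mm.
Scan time per layer: 27703.7 / 1150 → 24.0902 s.
Layer cycle: 24.0902 + 10.8 → 34.8902 s.
Build time = 1944 × 34.8902 = 67826.5488 s = 18.84 hours.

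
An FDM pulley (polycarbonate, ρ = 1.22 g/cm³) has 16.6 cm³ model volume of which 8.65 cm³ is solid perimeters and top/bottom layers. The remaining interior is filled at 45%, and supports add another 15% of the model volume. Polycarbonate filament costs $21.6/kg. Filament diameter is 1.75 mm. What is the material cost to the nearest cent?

Volume inside the shell = 16.6 − 8.65 = 7.95 cm³.
Infill deposited: 0.45 × 7.95 → 3.5775 cm³.
Support: 0.15 × 16.6 → 2.49 cm³.
Deposited volume: 8.65 + 3.5775 + 2.49 → 14.7175 cm³.
Mass: 14.7175 × 1.22 → 17.95535 g.
At $21.6/kg: 17.95535/1000 × 21.6 = $0.39.

$0.39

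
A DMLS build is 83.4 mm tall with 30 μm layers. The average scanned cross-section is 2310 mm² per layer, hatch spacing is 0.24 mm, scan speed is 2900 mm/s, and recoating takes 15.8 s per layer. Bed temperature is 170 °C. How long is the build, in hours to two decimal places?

Number of layers: 83.4 / 0.03 → 2780 (rounded up).
Hatch length per layer = 2310 / 0.24, so 9625 mm.
Scan time per layer: 9625 / 2900 → 3.319 s.
Layer cycle = 3.319 + 15.8 = 19.119 s.
Total: 2780 × 19.119 s = 53150.82 s → 14.76 hours.

14.76 hours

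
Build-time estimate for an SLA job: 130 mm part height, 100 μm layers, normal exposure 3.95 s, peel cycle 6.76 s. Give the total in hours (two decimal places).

3.87 hours

Layer count = ceil(130 / 0.1) = 1300.
Per-layer time = 3.95 + 6.76, so 10.71 s.
Build time: 1300 × 10.71 s = 13923 s, i.e. 3.87 hours.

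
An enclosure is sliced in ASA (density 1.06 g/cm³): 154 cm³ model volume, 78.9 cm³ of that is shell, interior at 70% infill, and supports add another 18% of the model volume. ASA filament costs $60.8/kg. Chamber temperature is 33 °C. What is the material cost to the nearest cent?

Volume inside the shell: 154 − 78.9 → 75.1 cm³.
Infill deposited = 0.70 × 75.1, so 52.57 cm³.
Support: 0.18 × 154 → 27.72 cm³.
Total extruded: 78.9 + 52.57 + 27.72 → 159.19 cm³.
Mass: 159.19 × 1.06 → 168.7414 g.
At $60.8/kg: 168.7414/1000 × 60.8 = $10.26.

$10.26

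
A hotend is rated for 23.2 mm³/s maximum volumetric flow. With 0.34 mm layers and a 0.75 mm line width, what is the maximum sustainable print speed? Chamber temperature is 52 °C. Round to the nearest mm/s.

Bead cross-section = 0.34 × 0.75, so 0.255 mm².
v_max = Q/A = 23.2/0.255 = 90.98 mm/s → 91 mm/s.

91 mm/s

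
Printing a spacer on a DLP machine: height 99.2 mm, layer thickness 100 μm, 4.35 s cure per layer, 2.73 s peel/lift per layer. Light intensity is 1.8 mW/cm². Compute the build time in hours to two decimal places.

Layer count = ceil(99.2 / 0.1) = 992.
Each layer takes = 4.35 + 2.73, so 7.08 s.
Total = 992 × 7.08 = 7023.36 s = 1.95 hours.

1.95 hours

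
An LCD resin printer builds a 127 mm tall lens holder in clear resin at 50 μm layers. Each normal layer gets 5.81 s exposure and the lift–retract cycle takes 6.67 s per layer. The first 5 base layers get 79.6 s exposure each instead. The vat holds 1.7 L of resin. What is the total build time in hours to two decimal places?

Number of layers: 127 / 0.05 → 2540 (rounded up).
Base layers = 5 × (79.6 + 6.67) = 431.35 s.
Regular layers: 2535 × (5.81 + 6.67) → 31636.8 s.
Total = 431.35 + 31636.8 = 32068.15 s = 8.91 hours.

8.91 hours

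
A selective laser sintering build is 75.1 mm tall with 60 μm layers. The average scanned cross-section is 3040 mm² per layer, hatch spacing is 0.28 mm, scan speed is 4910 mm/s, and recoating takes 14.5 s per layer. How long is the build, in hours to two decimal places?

Number of layers: 75.1 / 0.06 → 1252 (rounded up).
Hatch length per layer = 3040 / 0.28 = 10857.1 mm.
Scan time per layer = 10857.1 / 4910, so 2.2112 s.
Per-layer time = 2.2112 + 14.5 = 16.7112 s.
Build time = 1252 × 16.7112 = 20922.4224 s = 5.81 hours.

5.81 hours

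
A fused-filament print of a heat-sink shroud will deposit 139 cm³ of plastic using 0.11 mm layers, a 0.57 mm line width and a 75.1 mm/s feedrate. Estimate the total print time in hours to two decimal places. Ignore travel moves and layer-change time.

Line area = 0.11 × 0.57 = 0.0627 mm².
Path length: 139000 mm³ / 0.0627 mm² → 2216905.9 mm.
Extrusion time = 2216905.9 / 75.1 = 29519.4 s.
In the requested units: 29519.4 s = 8.20 hours.

8.20 hours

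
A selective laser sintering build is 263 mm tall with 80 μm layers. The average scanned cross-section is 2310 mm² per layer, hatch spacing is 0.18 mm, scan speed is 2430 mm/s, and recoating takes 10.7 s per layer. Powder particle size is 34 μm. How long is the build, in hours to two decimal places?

Number of layers: 263 / 0.08 → 3288 (rounded up).
Hatch length per layer = 2310 / 0.18, so 12833.3 mm.
Scan time per layer = 12833.3 / 2430 = 5.2812 s.
Per-layer time: 5.2812 + 10.7 → 15.9812 s.
Total: 3288 × 15.9812 s = 52546.1856 s → 14.60 hours.

14.60 hours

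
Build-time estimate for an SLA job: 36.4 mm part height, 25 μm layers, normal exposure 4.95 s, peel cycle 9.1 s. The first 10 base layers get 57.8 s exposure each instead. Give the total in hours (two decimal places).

Layers = ⌈36.4/0.025⌉ = 1456.
Base layers: 10 × (57.8 + 9.1) → 669 s.
Regular layers = 1446 × (4.95 + 9.1), so 20316.3 s.
Total = 669 + 20316.3 = 20985.3 s = 5.83 hours.

5.83 hours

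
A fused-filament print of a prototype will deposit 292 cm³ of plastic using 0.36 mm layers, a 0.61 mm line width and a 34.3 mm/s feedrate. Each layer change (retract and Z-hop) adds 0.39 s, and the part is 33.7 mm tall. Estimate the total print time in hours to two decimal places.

Extrusion cross-section = 0.36 × 0.61, so 0.2196 mm².
Toolpath length = 292 cm³ / 0.2196 mm² = 292000 / 0.2196 = 1329690.3 mm.
Time extruding: 1329690.3 / 34.3 → 38766.5 s.
Layers = ⌈33.7/0.36⌉ = 94.
Layer-change overhead: 94 × 0.39 → 36.66 s.
Altogether 38766.5 + 36.66 = 38803.16 s, i.e. 10.78 hours.

10.78 hours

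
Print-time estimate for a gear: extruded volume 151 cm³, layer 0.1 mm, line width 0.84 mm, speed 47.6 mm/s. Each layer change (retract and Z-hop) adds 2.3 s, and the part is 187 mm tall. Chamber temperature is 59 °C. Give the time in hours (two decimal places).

11.69 hours

Bead cross-section: 0.1 × 0.84 → 0.084 mm².
Path length: 151000 mm³ / 0.084 mm² → 1797619 mm.
Extrusion time = 1797619 / 47.6 = 37765.1 s.
Layer count = ceil(187 / 0.1) = 1870.
Non-print overhead: 1870 × 2.3 → 4301 s.
Total = 37765.1 + 4301 = 42066.1 s = 11.69 hours.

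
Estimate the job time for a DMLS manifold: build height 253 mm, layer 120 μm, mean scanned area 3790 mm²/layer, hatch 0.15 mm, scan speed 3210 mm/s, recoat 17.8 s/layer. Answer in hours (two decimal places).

15.04 hours

Number of layers: 253 / 0.12 → 2109 (rounded up).
Per-layer scan distance = 3790 / 0.15, so 25266.7 mm.
Scan time per layer: 25266.7 / 3210 → 7.8712 s.
Layer cycle = 7.8712 + 17.8, so 25.6712 s.
Total: 2109 × 25.6712 s = 54140.5608 s → 15.04 hours.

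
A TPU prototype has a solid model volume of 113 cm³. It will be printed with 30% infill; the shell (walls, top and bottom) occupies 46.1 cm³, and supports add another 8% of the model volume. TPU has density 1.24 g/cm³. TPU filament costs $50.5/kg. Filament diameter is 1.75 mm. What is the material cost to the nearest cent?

Volume inside the shell = 113 − 46.1, so 66.9 cm³.
Infill deposited = 0.30 × 66.9, so 20.07 cm³.
Support = 0.08 × 113 = 9.04 cm³.
Deposited volume = 46.1 + 20.07 + 9.04, so 75.21 cm³.
Mass = 75.21 × 1.24 = 93.2604 g.
Cost = 93.2604 g / 1000 × $50.5/kg = $4.71.

$4.71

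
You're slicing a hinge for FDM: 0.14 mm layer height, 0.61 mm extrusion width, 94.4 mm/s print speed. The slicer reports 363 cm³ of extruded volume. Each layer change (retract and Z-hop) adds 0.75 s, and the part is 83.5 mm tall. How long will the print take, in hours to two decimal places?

12.63 hours

Bead cross-section: 0.14 × 0.61 → 0.0854 mm².
Toolpath length = 363 cm³ / 0.0854 mm² = 363000 / 0.0854 = 4250585.5 mm.
Print-move time: 4250585.5 / 94.4 → 45027.4 s.
Layers = ⌈83.5/0.14⌉ = 597.
Layer-change overhead = 597 × 0.75 = 447.75 s.
Total = 45027.4 + 447.75 = 45475.15 s = 12.63 hours.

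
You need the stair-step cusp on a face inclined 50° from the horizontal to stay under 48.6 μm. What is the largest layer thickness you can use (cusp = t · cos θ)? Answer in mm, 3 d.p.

cos(50°) = 0.6428; t_max = 0.0486/0.6428 = 0.076 mm.

0.076 mm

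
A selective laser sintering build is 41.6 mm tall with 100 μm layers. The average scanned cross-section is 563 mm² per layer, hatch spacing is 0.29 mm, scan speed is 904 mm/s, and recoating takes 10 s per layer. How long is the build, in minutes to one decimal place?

Number of layers: 41.6 / 0.1 → 416 (rounded up).
Hatch length per layer = 563 / 0.29, so 1941.4 mm.
Laser time per layer = 1941.4 / 904, so 2.1476 s.
Layer cycle: 2.1476 + 10 → 12.1476 s.
Build time = 416 × 12.1476 = 5053.4016 s = 84.2 minutes.

84.2 minutes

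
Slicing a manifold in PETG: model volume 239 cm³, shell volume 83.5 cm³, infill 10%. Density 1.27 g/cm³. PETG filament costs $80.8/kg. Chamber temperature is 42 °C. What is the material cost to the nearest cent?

$10.16

Infill region: 239 − 83.5 → 155.5 cm³.
Infill volume = 0.10 × 155.5, so 15.55 cm³.
Total extruded = 83.5 + 15.55 = 99.05 cm³.
Mass = 99.05 × 1.27 = 125.7935 g.
At $80.8/kg: 125.7935/1000 × 80.8 = $10.16.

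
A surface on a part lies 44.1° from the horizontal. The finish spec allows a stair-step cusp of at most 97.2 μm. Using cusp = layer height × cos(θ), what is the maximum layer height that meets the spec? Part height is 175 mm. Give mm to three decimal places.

0.135 mm

cos(44.1°) = 0.7181; t_max = 0.0972/0.7181 = 0.135 mm.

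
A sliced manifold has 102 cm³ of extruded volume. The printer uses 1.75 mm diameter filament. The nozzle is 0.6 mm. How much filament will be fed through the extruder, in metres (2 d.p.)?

42.41 m

A = π r² = π × 0.875² = 2.4053 mm².
Length = 102 cm³ / 2.4053 mm² = 102000 / 2.4053 = 42406.35 mm = 42.41 m.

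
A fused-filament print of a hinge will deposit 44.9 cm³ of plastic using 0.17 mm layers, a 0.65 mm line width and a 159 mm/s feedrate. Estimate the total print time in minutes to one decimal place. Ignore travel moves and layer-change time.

Extrusion cross-section = 0.17 × 0.65, so 0.1105 mm².
Total extruded path = 44900/0.1105 = 406334.8 mm.
Time extruding = 406334.8 / 159 = 2555.6 s.
2555.6 s = 42.6 minutes.

42.6 minutes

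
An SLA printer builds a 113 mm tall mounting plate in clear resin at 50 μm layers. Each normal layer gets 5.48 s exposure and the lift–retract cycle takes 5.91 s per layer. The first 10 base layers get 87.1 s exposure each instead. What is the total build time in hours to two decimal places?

7.38 hours

Layer count = ceil(113 / 0.05) = 2260.
Burn-in layers = 10 × (87.1 + 5.91) = 930.1 s.
Regular layers = 2250 × (5.48 + 5.91) = 25627.5 s.
Total = 930.1 + 25627.5 = 26557.6 s = 7.38 hours.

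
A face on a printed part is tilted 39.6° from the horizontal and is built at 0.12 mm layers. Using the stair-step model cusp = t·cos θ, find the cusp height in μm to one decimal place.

92.5 μm

Cusp = layer height × cos(39.6°) = 0.12 × 0.7705 = 0.09246 mm = 92.5 μm.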